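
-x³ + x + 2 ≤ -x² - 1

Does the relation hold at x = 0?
x = 0: LHS = -0³ + 0 + 2 = 2, RHS = -0² - 1 = -1; 2 ≤ -1 — FAILS

The relation fails at x = 0, so x = 0 is a counterexample.

Answer: No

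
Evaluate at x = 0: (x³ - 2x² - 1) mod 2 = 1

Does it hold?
x = 0: LHS = (0³ - 2·0² - 1) mod 2 = (-1) mod 2 = 1; 1 = 1 — holds

The relation is satisfied at x = 0.

Answer: Yes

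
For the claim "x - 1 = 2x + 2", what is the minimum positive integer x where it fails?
Testing positive integers:
x = 1: LHS = 1 - 1 = 0, RHS = 2·1 + 2 = 4; 0 = 4 — FAILS  ← smallest positive counterexample

Answer: x = 1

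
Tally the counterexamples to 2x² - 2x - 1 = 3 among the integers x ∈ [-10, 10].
Counterexamples in [-10, 10]: {-10, -9, -8, -7, -6, -5, -4, -3, -2, 0, 1, 3, 4, 5, 6, 7, 8, 9, 10}.

Counting them gives 19 values.

Answer: 19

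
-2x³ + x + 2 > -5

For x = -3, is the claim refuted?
Substitute x = -3 into the relation:
x = -3: LHS = -2·(-3)³ + (-3) + 2 = 53; 53 > -5 — holds

The claim holds here, so x = -3 is not a counterexample. (A counterexample exists elsewhere, e.g. x = 2.)

Answer: No, x = -3 is not a counterexample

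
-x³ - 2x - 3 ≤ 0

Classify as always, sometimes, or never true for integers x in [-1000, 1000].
Holds at x = 0: LHS = -0³ - 2·0 - 3 = -3; -3 ≤ 0 — holds
Fails at x = -2: LHS = -(-2)³ - 2·(-2) - 3 = 9; 9 ≤ 0 — FAILS
It is satisfied by some integers in the range but not all.

Answer: Sometimes true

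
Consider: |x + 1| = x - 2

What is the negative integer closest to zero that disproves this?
Testing negative integers from -1 downward:
x = -1: LHS = |(-1) + 1| = |0| = 0, RHS = (-1) - 2 = -3; 0 = -3 — FAILS  ← closest negative counterexample to 0

Answer: x = -1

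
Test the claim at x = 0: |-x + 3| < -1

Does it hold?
x = 0: LHS = |-0 + 3| = |3| = 3; 3 < -1 — FAILS

The relation fails at x = 0, so x = 0 is a counterexample.

Answer: No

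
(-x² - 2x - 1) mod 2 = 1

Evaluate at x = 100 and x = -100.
x = 100: LHS = (-100² - 2·100 - 1) mod 2 = (-10201) mod 2 = 1; 1 = 1 — holds
x = -100: LHS = (-(-100)² - 2·(-100) - 1) mod 2 = (-9801) mod 2 = 1; 1 = 1 — holds

Answer: Yes, holds for both x = 100 and x = -100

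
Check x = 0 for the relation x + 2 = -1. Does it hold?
x = 0: LHS = 0 + 2 = 2; 2 = -1 — FAILS

The relation fails at x = 0, so x = 0 is a counterexample.

Answer: No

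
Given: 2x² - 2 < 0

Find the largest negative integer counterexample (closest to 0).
Testing negative integers from -1 downward:
x = -1: LHS = 2·(-1)² - 2 = 0; 0 < 0 — FAILS  ← closest negative counterexample to 0

Answer: x = -1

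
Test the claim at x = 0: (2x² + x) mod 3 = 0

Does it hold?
x = 0: LHS = (2·0² + 0) mod 3 = 0 mod 3 = 0; 0 = 0 — holds

The relation is satisfied at x = 0.

Answer: Yes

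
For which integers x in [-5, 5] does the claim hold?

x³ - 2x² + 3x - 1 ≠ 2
Track d = LHS − RHS over the integers in [-5, 5]. Equality would need d = 0, but d changes sign only between consecutive integers, jumping over 0:
x = 1: LHS = 1³ - 2·1² + 3·1 - 1 = 1; 1 ≠ 2 — holds  (d = -1)
x = 2: LHS = 2³ - 2·2² + 3·2 - 1 = 5; 5 ≠ 2 — holds  (d = 3)
Away from these crossings d keeps a constant sign, and checking every integer in [-5, 5] confirms d ≠ 0 throughout. Hence the two sides are never equal, so the relation holds for every integer in [-5, 5].

Answer: All integers in [-5, 5]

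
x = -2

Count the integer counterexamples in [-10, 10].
Counterexamples in [-10, 10]: {-10, -9, -8, -7, -6, -5, -4, -3, -1, 0, 1, 2, 3, 4, 5, 6, 7, 8, 9, 10}.

Counting them gives 20 values.

Answer: 20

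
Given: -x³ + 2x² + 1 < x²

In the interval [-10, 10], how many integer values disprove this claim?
Counterexamples in [-10, 10]: {-10, -9, -8, -7, -6, -5, -4, -3, -2, -1, 0, 1}.

Counting them gives 12 values.

Answer: 12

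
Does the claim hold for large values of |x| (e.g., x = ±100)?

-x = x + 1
x = 100: RHS = 100 + 1 = 101; -100 = 101 — FAILS
x = -100: LHS = -(-100) = 100, RHS = (-100) + 1 = -99; 100 = -99 — FAILS

Answer: No, fails for both x = 100 and x = -100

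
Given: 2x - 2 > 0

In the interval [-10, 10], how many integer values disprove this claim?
Counterexamples in [-10, 10]: {-10, -9, -8, -7, -6, -5, -4, -3, -2, -1, 0, 1}.

Counting them gives 12 values.

Answer: 12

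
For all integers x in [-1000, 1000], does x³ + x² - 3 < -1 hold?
The claim fails at x = 1:
x = 1: LHS = 1³ + 1² - 3 = -1; -1 < -1 — FAILS

Because a single integer refutes it, the statement is false.

Answer: False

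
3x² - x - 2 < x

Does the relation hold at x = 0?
x = 0: LHS = 3·0² - 0 - 2 = -2; -2 < 0 — holds

The relation is satisfied at x = 0.

Answer: Yes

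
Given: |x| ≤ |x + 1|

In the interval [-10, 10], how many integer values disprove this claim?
Counterexamples in [-10, 10]: {-10, -9, -8, -7, -6, -5, -4, -3, -2, -1}.

Counting them gives 10 values.

Answer: 10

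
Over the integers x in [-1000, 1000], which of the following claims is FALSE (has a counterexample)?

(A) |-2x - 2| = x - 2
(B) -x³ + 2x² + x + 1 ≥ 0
(A) x = 0: LHS = |-2·0 - 2| = |-2| = 2, RHS = 0 - 2 = -2; 2 = -2 — FAILS
(B) x = 3: LHS = -3³ + 2·3² + 3 + 1 = -5; -5 ≥ 0 — FAILS

Answer: Both A and B are false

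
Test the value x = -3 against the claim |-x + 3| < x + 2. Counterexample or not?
Substitute x = -3 into the relation:
x = -3: LHS = |-(-3) + 3| = |6| = 6, RHS = (-3) + 2 = -1; 6 < -1 — FAILS

Since the claim fails at x = -3, this value is a counterexample.

Answer: Yes, x = -3 is a counterexample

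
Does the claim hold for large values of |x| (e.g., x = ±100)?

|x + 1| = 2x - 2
x = 100: LHS = |100 + 1| = |101| = 101, RHS = 2·100 - 2 = 198; 101 = 198 — FAILS
x = -100: LHS = |(-100) + 1| = |-99| = 99, RHS = 2·(-100) - 2 = -202; 99 = -202 — FAILS

Answer: No, fails for both x = 100 and x = -100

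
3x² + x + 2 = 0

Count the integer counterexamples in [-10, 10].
Counterexamples in [-10, 10]: {-10, -9, -8, -7, -6, -5, -4, -3, -2, -1, 0, 1, 2, 3, 4, 5, 6, 7, 8, 9, 10}.

Counting them gives 21 values.

Answer: 21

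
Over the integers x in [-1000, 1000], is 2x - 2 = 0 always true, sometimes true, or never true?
Holds at x = 1: LHS = 2·1 - 2 = 0; 0 = 0 — holds
Fails at x = 0: LHS = 2·0 - 2 = -2; -2 = 0 — FAILS
It is satisfied by some integers in the range but not all.

Answer: Sometimes true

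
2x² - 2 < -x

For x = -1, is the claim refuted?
Substitute x = -1 into the relation:
x = -1: LHS = 2·(-1)² - 2 = 0, RHS = -(-1) = 1; 0 < 1 — holds

The claim holds here, so x = -1 is not a counterexample. (A counterexample exists elsewhere, e.g. x = 1.)

Answer: No, x = -1 is not a counterexample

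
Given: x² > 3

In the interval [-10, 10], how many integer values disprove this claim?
Counterexamples in [-10, 10]: {-1, 0, 1}.

Counting them gives 3 values.

Answer: 3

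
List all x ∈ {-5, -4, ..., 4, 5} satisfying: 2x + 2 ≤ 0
Holds for: {-5, -4, -3, -2, -1}
Fails for: {0, 1, 2, 3, 4, 5}

Answer: {-5, -4, -3, -2, -1}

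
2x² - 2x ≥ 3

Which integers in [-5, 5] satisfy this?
Holds for: {-5, -4, -3, -2, -1, 2, 3, 4, 5}
Fails for: {0, 1}

Answer: {-5, -4, -3, -2, -1, 2, 3, 4, 5}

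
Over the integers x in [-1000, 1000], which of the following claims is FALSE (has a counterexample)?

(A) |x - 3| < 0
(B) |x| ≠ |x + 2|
(A) x = 0: LHS = |0 - 3| = |-3| = 3; 3 < 0 — FAILS
(B) x = -1: LHS = |-1| = 1, RHS = |(-1) + 2| = |1| = 1; 1 ≠ 1 — FAILS

Answer: Both A and B are false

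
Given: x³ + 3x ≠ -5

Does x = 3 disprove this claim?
Substitute x = 3 into the relation:
x = 3: LHS = 3³ + 3·3 = 36; 36 ≠ -5 — holds

The relation holds at x = 3, so it is not a counterexample.

Answer: No, x = 3 is not a counterexample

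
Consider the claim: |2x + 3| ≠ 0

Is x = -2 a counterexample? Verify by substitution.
Substitute x = -2 into the relation:
x = -2: LHS = |2·(-2) + 3| = |-1| = 1; 1 ≠ 0 — holds

The relation holds at x = -2, so it is not a counterexample.

Answer: No, x = -2 is not a counterexample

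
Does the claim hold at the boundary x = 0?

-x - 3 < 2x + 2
x = 0: LHS = -0 - 3 = -3, RHS = 2·0 + 2 = 2; -3 < 2 — holds

The relation is satisfied at x = 0.

Answer: Yes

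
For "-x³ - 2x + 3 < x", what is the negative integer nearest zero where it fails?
Testing negative integers from -1 downward:
x = -1: LHS = -(-1)³ - 2·(-1) + 3 = 6; 6 < -1 — FAILS  ← closest negative counterexample to 0

Answer: x = -1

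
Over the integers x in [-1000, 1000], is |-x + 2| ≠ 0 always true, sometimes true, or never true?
Holds at x = 0: LHS = |-0 + 2| = |2| = 2; 2 ≠ 0 — holds
Fails at x = 2: LHS = |-2 + 2| = |0| = 0; 0 ≠ 0 — FAILS
It is satisfied by some integers in the range but not all.

Answer: Sometimes true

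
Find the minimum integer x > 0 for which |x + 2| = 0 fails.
Testing positive integers:
x = 1: LHS = |1 + 2| = |3| = 3; 3 = 0 — FAILS  ← smallest positive counterexample

Answer: x = 1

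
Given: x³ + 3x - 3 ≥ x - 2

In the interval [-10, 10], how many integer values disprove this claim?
Counterexamples in [-10, 10]: {-10, -9, -8, -7, -6, -5, -4, -3, -2, -1, 0}.

Counting them gives 11 values.

Answer: 11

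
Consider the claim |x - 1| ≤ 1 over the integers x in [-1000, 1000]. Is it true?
The claim fails at x = -1:
x = -1: LHS = |(-1) - 1| = |-2| = 2; 2 ≤ 1 — FAILS

Because a single integer refutes it, the statement is false.

Answer: False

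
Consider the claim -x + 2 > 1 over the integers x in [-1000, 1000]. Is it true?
The claim fails at x = 1:
x = 1: LHS = -1 + 2 = 1; 1 > 1 — FAILS

Because a single integer refutes it, the statement is false.

Answer: False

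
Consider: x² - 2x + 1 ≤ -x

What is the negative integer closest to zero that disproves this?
Testing negative integers from -1 downward:
x = -1: LHS = (-1)² - 2·(-1) + 1 = 4, RHS = -(-1) = 1; 4 ≤ 1 — FAILS  ← closest negative counterexample to 0

Answer: x = -1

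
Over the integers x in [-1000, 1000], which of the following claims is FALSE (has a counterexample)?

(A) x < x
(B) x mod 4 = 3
(A) x = 0: 0 < 0 — FAILS
(B) x = 0: LHS = 0 mod 4 = 0; 0 = 3 — FAILS

Answer: Both A and B are false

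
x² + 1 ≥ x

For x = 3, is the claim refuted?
Substitute x = 3 into the relation:
x = 3: LHS = 3² + 1 = 10; 10 ≥ 3 — holds

The relation holds at x = 3, so it is not a counterexample.

Answer: No, x = 3 is not a counterexample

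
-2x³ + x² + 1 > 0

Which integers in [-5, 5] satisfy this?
Holds for: {-5, -4, -3, -2, -1, 0}
Fails for: {1, 2, 3, 4, 5}

Answer: {-5, -4, -3, -2, -1, 0}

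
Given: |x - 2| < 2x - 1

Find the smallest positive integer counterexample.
Testing positive integers:
x = 1: LHS = |1 - 2| = |-1| = 1, RHS = 2·1 - 1 = 1; 1 < 1 — FAILS  ← smallest positive counterexample

Answer: x = 1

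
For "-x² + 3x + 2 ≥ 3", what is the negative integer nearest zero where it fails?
Testing negative integers from -1 downward:
x = -1: LHS = -(-1)² + 3·(-1) + 2 = -2; -2 ≥ 3 — FAILS  ← closest negative counterexample to 0

Answer: x = -1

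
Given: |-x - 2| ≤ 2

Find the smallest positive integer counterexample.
Testing positive integers:
x = 1: LHS = |-1 - 2| = |-3| = 3; 3 ≤ 2 — FAILS  ← smallest positive counterexample

Answer: x = 1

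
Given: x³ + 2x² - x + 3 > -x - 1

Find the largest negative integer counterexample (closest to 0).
Testing negative integers from -1 downward:
x = -1: LHS = (-1)³ + 2·(-1)² - (-1) + 3 = 5, RHS = -(-1) - 1 = 0; 5 > 0 — holds
x = -2: LHS = (-2)³ + 2·(-2)² - (-2) + 3 = 5, RHS = -(-2) - 1 = 1; 5 > 1 — holds
x = -3: LHS = (-3)³ + 2·(-3)² - (-3) + 3 = -3, RHS = -(-3) - 1 = 2; -3 > 2 — FAILS  ← closest negative counterexample to 0

Answer: x = -3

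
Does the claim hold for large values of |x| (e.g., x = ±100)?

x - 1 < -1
x = 100: LHS = 100 - 1 = 99; 99 < -1 — FAILS
x = -100: LHS = (-100) - 1 = -101; -101 < -1 — holds

Answer: Partially: fails for x = 100, holds for x = -100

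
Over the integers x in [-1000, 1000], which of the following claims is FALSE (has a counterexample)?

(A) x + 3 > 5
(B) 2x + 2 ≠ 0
(A) x = 0: LHS = 0 + 3 = 3; 3 > 5 — FAILS
(B) x = -1: LHS = 2·(-1) + 2 = 0; 0 ≠ 0 — FAILS

Answer: Both A and B are false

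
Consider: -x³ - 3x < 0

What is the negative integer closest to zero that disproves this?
Testing negative integers from -1 downward:
x = -1: LHS = -(-1)³ - 3·(-1) = 4; 4 < 0 — FAILS  ← closest negative counterexample to 0

Answer: x = -1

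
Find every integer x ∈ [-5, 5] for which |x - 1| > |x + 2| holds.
Holds for: {-5, -4, -3, -2, -1}
Fails for: {0, 1, 2, 3, 4, 5}

Answer: {-5, -4, -3, -2, -1}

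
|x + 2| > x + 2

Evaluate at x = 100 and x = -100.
x = 100: LHS = |100 + 2| = |102| = 102, RHS = 100 + 2 = 102; 102 > 102 — FAILS
x = -100: LHS = |(-100) + 2| = |-98| = 98, RHS = (-100) + 2 = -98; 98 > -98 — holds

Answer: Partially: fails for x = 100, holds for x = -100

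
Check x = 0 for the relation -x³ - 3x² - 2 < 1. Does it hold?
x = 0: LHS = -0³ - 3·0² - 2 = -2; -2 < 1 — holds

The relation is satisfied at x = 0.

Answer: Yes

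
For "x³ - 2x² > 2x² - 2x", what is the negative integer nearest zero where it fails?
Testing negative integers from -1 downward:
x = -1: LHS = (-1)³ - 2·(-1)² = -3, RHS = 2·(-1)² - 2·(-1) = 4; -3 > 4 — FAILS  ← closest negative counterexample to 0

Answer: x = -1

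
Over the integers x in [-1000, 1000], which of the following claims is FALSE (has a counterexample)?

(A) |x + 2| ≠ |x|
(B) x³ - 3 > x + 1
(A) x = -1: LHS = |(-1) + 2| = |1| = 1, RHS = |-1| = 1; 1 ≠ 1 — FAILS
(B) x = 0: LHS = 0³ - 3 = -3, RHS = 0 + 1 = 1; -3 > 1 — FAILS

Answer: Both A and B are false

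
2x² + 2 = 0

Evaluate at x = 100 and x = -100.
x = 100: LHS = 2·100² + 2 = 20002; 20002 = 0 — FAILS
x = -100: LHS = 2·(-100)² + 2 = 20002; 20002 = 0 — FAILS

Answer: No, fails for both x = 100 and x = -100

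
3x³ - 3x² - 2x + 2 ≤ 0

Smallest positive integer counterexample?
Testing positive integers:
x = 1: LHS = 3·1³ - 3·1² - 2·1 + 2 = 0; 0 ≤ 0 — holds
x = 2: LHS = 3·2³ - 3·2² - 2·2 + 2 = 10; 10 ≤ 0 — FAILS  ← smallest positive counterexample

Answer: x = 2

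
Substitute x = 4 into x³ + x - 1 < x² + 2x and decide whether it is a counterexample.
Substitute x = 4 into the relation:
x = 4: LHS = 4³ + 4 - 1 = 67, RHS = 4² + 2·4 = 24; 67 < 24 — FAILS

Since the claim fails at x = 4, this value is a counterexample.

Answer: Yes, x = 4 is a counterexample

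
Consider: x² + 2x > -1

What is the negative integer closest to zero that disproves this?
Testing negative integers from -1 downward:
x = -1: LHS = (-1)² + 2·(-1) = -1; -1 > -1 — FAILS  ← closest negative counterexample to 0

Answer: x = -1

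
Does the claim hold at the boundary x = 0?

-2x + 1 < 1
x = 0: LHS = -2·0 + 1 = 1; 1 < 1 — FAILS

The relation fails at x = 0, so x = 0 is a counterexample.

Answer: No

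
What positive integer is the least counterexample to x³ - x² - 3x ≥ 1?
Testing positive integers:
x = 1: LHS = 1³ - 1² - 3·1 = -3; -3 ≥ 1 — FAILS  ← smallest positive counterexample

Answer: x = 1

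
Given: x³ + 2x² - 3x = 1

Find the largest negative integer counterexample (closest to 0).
Testing negative integers from -1 downward:
x = -1: LHS = (-1)³ + 2·(-1)² - 3·(-1) = 4; 4 = 1 — FAILS  ← closest negative counterexample to 0

Answer: x = -1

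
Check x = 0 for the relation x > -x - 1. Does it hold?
x = 0: RHS = -0 - 1 = -1; 0 > -1 — holds

The relation is satisfied at x = 0.

Answer: Yes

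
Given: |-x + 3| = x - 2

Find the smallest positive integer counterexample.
Testing positive integers:
x = 1: LHS = |-1 + 3| = |2| = 2, RHS = 1 - 2 = -1; 2 = -1 — FAILS  ← smallest positive counterexample

Answer: x = 1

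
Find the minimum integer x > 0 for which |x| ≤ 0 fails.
Testing positive integers:
x = 1: LHS = |1| = 1; 1 ≤ 0 — FAILS  ← smallest positive counterexample

Answer: x = 1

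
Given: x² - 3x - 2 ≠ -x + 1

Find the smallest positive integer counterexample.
Testing positive integers:
x = 1: LHS = 1² - 3·1 - 2 = -4, RHS = -1 + 1 = 0; -4 ≠ 0 — holds
x = 2: LHS = 2² - 3·2 - 2 = -4, RHS = -2 + 1 = -1; -4 ≠ -1 — holds
x = 3: LHS = 3² - 3·3 - 2 = -2, RHS = -3 + 1 = -2; -2 ≠ -2 — FAILS  ← smallest positive counterexample

Answer: x = 3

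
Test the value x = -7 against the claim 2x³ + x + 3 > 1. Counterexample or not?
Substitute x = -7 into the relation:
x = -7: LHS = 2·(-7)³ + (-7) + 3 = -690; -690 > 1 — FAILS

Since the claim fails at x = -7, this value is a counterexample.

Answer: Yes, x = -7 is a counterexample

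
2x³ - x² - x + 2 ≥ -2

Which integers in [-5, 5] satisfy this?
Holds for: {-1, 0, 1, 2, 3, 4, 5}
Fails for: {-5, -4, -3, -2}

Answer: {-1, 0, 1, 2, 3, 4, 5}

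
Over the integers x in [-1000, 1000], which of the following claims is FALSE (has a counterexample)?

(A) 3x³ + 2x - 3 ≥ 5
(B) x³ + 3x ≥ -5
(A) x = 0: LHS = 3·0³ + 2·0 - 3 = -3; -3 ≥ 5 — FAILS
(B) x = -2: LHS = (-2)³ + 3·(-2) = -14; -14 ≥ -5 — FAILS

Answer: Both A and B are false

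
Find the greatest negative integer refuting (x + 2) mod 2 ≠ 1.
Testing negative integers from -1 downward:
x = -1: LHS = ((-1) + 2) mod 2 = 1 mod 2 = 1; 1 ≠ 1 — FAILS  ← closest negative counterexample to 0

Answer: x = -1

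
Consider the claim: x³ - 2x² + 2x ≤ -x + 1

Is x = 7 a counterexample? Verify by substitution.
Substitute x = 7 into the relation:
x = 7: LHS = 7³ - 2·7² + 2·7 = 259, RHS = -7 + 1 = -6; 259 ≤ -6 — FAILS

Since the claim fails at x = 7, this value is a counterexample.

Answer: Yes, x = 7 is a counterexample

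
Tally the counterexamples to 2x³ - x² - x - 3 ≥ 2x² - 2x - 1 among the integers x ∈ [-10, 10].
Counterexamples in [-10, 10]: {-10, -9, -8, -7, -6, -5, -4, -3, -2, -1, 0, 1}.

Counting them gives 12 values.

Answer: 12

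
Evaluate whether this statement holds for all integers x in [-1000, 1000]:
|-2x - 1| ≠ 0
Over all integers in [-1000, 1000], LHS − RHS is always positive; it is smallest at x = 0, where it equals 1:
x = 0: LHS = |-2·0 - 1| = |-1| = 1; 1 ≠ 0 — holds
At the ends of the range:
x = -1000: LHS = |-2·(-1000) - 1| = |1999| = 1999; 1999 ≠ 0 — holds
x = 1000: LHS = |-2·1000 - 1| = |-2001| = 2001; 2001 ≠ 0 — holds
Hence LHS − RHS is never 0, i.e. the two sides are never equal, so the relation holds for every integer in [-1000, 1000].

No counterexample exists.

Answer: True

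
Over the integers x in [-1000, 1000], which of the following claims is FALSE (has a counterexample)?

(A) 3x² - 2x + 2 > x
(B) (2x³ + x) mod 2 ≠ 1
(A) Over all integers in [-1000, 1000], LHS − RHS is smallest at x = 0, where it equals 2:
x = 0: LHS = 3·0² - 2·0 + 2 = 2; 2 > 0 — holds
At the ends of the range:
x = -1000: LHS = 3·(-1000)² - 2·(-1000) + 2 = 3002002; 3002002 > -1000 — holds
x = 1000: LHS = 3·1000² - 2·1000 + 2 = 2998002; 2998002 > 1000 — holds
Hence LHS − RHS is never zero or negative, i.e. LHS > RHS throughout, so the relation holds for every integer in [-1000, 1000].

(B) x = 1: LHS = (2·1³ + 1) mod 2 = 3 mod 2 = 1; 1 ≠ 1 — FAILS

Only (B) has a counterexample.

Answer: B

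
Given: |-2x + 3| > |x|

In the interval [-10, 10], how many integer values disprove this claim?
Counterexamples in [-10, 10]: {1, 2, 3}.

Counting them gives 3 values.

Answer: 3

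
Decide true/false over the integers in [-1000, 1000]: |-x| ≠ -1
An absolute value is never negative, so the left side is ≥ 0 for every x, while the right side is -1. Tightest case in [-1000, 1000] is x = 0:
x = 0: LHS = |-0| = |0| = 0; 0 ≠ -1 — holds
Hence LHS − RHS is never 0, i.e. the two sides are never equal, so the relation holds for every integer in [-1000, 1000].

No counterexample exists.

Answer: True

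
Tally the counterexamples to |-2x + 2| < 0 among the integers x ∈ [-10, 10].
Counterexamples in [-10, 10]: {-10, -9, -8, -7, -6, -5, -4, -3, -2, -1, 0, 1, 2, 3, 4, 5, 6, 7, 8, 9, 10}.

Counting them gives 21 values.

Answer: 21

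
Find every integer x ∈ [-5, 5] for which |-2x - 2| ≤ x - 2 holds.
Over all integers in [-5, 5], LHS − RHS is smallest at x = -1, where it equals 3:
x = -1: LHS = |-2·(-1) - 2| = |0| = 0, RHS = (-1) - 2 = -3; 0 ≤ -3 — FAILS
At the ends of the range:
x = -5: LHS = |-2·(-5) - 2| = |8| = 8, RHS = (-5) - 2 = -7; 8 ≤ -7 — FAILS
x = 5: LHS = |-2·5 - 2| = |-12| = 12, RHS = 5 - 2 = 3; 12 ≤ 3 — FAILS
Hence LHS − RHS is never zero or negative, i.e. LHS > RHS throughout, so the claimed relation (≤) fails for every integer in [-5, 5].

Answer: None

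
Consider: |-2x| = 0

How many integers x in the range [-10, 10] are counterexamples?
Counterexamples in [-10, 10]: {-10, -9, -8, -7, -6, -5, -4, -3, -2, -1, 1, 2, 3, 4, 5, 6, 7, 8, 9, 10}.

Counting them gives 20 values.

Answer: 20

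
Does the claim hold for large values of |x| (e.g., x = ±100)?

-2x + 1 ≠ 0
x = 100: LHS = -2·100 + 1 = -199; -199 ≠ 0 — holds
x = -100: LHS = -2·(-100) + 1 = 201; 201 ≠ 0 — holds

Answer: Yes, holds for both x = 100 and x = -100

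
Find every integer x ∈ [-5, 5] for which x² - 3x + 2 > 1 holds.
Holds for: {-5, -4, -3, -2, -1, 0, 3, 4, 5}
Fails for: {1, 2}

Answer: {-5, -4, -3, -2, -1, 0, 3, 4, 5}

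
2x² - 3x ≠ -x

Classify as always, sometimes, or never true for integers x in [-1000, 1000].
Holds at x = -1: LHS = 2·(-1)² - 3·(-1) = 5, RHS = -(-1) = 1; 5 ≠ 1 — holds
Fails at x = 0: LHS = 2·0² - 3·0 = 0, RHS = -0 = 0; 0 ≠ 0 — FAILS
It is satisfied by some integers in the range but not all.

Answer: Sometimes true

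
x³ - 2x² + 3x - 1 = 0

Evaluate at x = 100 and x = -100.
x = 100: LHS = 100³ - 2·100² + 3·100 - 1 = 980299; 980299 = 0 — FAILS
x = -100: LHS = (-100)³ - 2·(-100)² + 3·(-100) - 1 = -1020301; -1020301 = 0 — FAILS

Answer: No, fails for both x = 100 and x = -100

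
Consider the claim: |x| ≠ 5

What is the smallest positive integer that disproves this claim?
Testing positive integers:
x = 1: LHS = |1| = 1; 1 ≠ 5 — holds
x = 2: LHS = |2| = 2; 2 ≠ 5 — holds
x = 3: LHS = |3| = 3; 3 ≠ 5 — holds
x = 4: LHS = |4| = 4; 4 ≠ 5 — holds
x = 5: LHS = |5| = 5; 5 ≠ 5 — FAILS  ← smallest positive counterexample

Answer: x = 5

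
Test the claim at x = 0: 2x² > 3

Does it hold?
x = 0: LHS = 2·0² = 0; 0 > 3 — FAILS

The relation fails at x = 0, so x = 0 is a counterexample.

Answer: No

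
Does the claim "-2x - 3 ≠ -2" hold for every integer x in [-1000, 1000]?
Track d = LHS − RHS over the integers in [-1000, 1000]. Equality would need d = 0, but d changes sign only between consecutive integers, jumping over 0:
x = -1: LHS = -2·(-1) - 3 = -1; -1 ≠ -2 — holds  (d = 1)
x = 0: LHS = -2·0 - 3 = -3; -3 ≠ -2 — holds  (d = -1)
Away from these crossings d keeps a constant sign, and checking every integer in [-1000, 1000] confirms d ≠ 0 throughout. Hence the two sides are never equal, so the relation holds for every integer in [-1000, 1000].

No counterexample exists.

Answer: True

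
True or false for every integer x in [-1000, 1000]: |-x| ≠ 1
The claim fails at x = 1:
x = 1: LHS = |-1| = 1; 1 ≠ 1 — FAILS

Because a single integer refutes it, the statement is false.

Answer: False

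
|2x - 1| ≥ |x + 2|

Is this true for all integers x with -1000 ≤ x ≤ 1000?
The claim fails at x = 0:
x = 0: LHS = |2·0 - 1| = |-1| = 1, RHS = |0 + 2| = |2| = 2; 1 ≥ 2 — FAILS

Because a single integer refutes it, the statement is false.

Answer: False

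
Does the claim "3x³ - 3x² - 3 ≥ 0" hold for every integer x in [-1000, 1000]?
The claim fails at x = 0:
x = 0: LHS = 3·0³ - 3·0² - 3 = -3; -3 ≥ 0 — FAILS

Because a single integer refutes it, the statement is false.

Answer: False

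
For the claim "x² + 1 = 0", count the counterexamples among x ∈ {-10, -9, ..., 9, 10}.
Counterexamples in [-10, 10]: {-10, -9, -8, -7, -6, -5, -4, -3, -2, -1, 0, 1, 2, 3, 4, 5, 6, 7, 8, 9, 10}.

Counting them gives 21 values.

Answer: 21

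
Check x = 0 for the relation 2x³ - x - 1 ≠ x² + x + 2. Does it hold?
x = 0: LHS = 2·0³ - 0 - 1 = -1, RHS = 0² + 0 + 2 = 2; -1 ≠ 2 — holds

The relation is satisfied at x = 0.

Answer: Yes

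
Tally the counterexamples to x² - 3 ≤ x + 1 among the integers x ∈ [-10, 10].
Counterexamples in [-10, 10]: {-10, -9, -8, -7, -6, -5, -4, -3, -2, 3, 4, 5, 6, 7, 8, 9, 10}.

Counting them gives 17 values.

Answer: 17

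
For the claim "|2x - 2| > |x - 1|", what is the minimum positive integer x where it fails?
Testing positive integers:
x = 1: LHS = |2·1 - 2| = |0| = 0, RHS = |1 - 1| = |0| = 0; 0 > 0 — FAILS  ← smallest positive counterexample

Answer: x = 1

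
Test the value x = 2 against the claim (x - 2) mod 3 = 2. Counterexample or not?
Substitute x = 2 into the relation:
x = 2: LHS = (2 - 2) mod 3 = 0 mod 3 = 0; 0 = 2 — FAILS

Since the claim fails at x = 2, this value is a counterexample.

Answer: Yes, x = 2 is a counterexample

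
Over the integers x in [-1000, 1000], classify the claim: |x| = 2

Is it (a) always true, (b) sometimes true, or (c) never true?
Holds at x = 2: LHS = |2| = 2; 2 = 2 — holds
Fails at x = 0: LHS = |0| = 0; 0 = 2 — FAILS
It is satisfied by some integers in the range but not all.

Answer: Sometimes true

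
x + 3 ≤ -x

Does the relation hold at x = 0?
x = 0: LHS = 0 + 3 = 3, RHS = -0 = 0; 3 ≤ 0 — FAILS

The relation fails at x = 0, so x = 0 is a counterexample.

Answer: No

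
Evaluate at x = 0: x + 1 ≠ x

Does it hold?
x = 0: LHS = 0 + 1 = 1; 1 ≠ 0 — holds

The relation is satisfied at x = 0.

Answer: Yes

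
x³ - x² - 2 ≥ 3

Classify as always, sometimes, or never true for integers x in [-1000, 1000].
Holds at x = 3: LHS = 3³ - 3² - 2 = 16; 16 ≥ 3 — holds
Fails at x = 0: LHS = 0³ - 0² - 2 = -2; -2 ≥ 3 — FAILS
It is satisfied by some integers in the range but not all.

Answer: Sometimes true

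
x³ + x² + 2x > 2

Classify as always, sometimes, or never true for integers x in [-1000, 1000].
Holds at x = 1: LHS = 1³ + 1² + 2·1 = 4; 4 > 2 — holds
Fails at x = 0: LHS = 0³ + 0² + 2·0 = 0; 0 > 2 — FAILS
It is satisfied by some integers in the range but not all.

Answer: Sometimes true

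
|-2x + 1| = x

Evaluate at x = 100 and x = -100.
x = 100: LHS = |-2·100 + 1| = |-199| = 199; 199 = 100 — FAILS
x = -100: LHS = |-2·(-100) + 1| = |201| = 201; 201 = -100 — FAILS

Answer: No, fails for both x = 100 and x = -100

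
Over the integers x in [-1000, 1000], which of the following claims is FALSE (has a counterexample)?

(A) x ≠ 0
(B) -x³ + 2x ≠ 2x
(A) x = 0: 0 ≠ 0 — FAILS
(B) x = 0: LHS = -0³ + 2·0 = 0, RHS = 2·0 = 0; 0 ≠ 0 — FAILS

Answer: Both A and B are false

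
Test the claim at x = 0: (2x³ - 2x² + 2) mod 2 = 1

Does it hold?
x = 0: LHS = (2·0³ - 2·0² + 2) mod 2 = 2 mod 2 = 0; 0 = 1 — FAILS

The relation fails at x = 0, so x = 0 is a counterexample.

Answer: No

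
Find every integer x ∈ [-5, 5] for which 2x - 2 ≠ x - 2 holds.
Holds for: {-5, -4, -3, -2, -1, 1, 2, 3, 4, 5}
Fails for: {0}

Answer: {-5, -4, -3, -2, -1, 1, 2, 3, 4, 5}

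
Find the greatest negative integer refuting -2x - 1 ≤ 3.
Testing negative integers from -1 downward:
x = -1: LHS = -2·(-1) - 1 = 1; 1 ≤ 3 — holds
x = -2: LHS = -2·(-2) - 1 = 3; 3 ≤ 3 — holds
x = -3: LHS = -2·(-3) - 1 = 5; 5 ≤ 3 — FAILS  ← closest negative counterexample to 0

Answer: x = -3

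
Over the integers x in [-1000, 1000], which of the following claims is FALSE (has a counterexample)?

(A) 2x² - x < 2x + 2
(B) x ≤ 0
(A) x = -1: LHS = 2·(-1)² - (-1) = 3, RHS = 2·(-1) + 2 = 0; 3 < 0 — FAILS
(B) x = 1: 1 ≤ 0 — FAILS

Answer: Both A and B are false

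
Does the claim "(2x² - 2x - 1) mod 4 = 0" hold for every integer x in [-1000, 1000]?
The claim fails at x = 0:
x = 0: LHS = (2·0² - 2·0 - 1) mod 4 = (-1) mod 4 = 3; 3 = 0 — FAILS

Because a single integer refutes it, the statement is false.

Answer: False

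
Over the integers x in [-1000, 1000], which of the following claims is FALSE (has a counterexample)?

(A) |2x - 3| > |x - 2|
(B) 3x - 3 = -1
(A) x = 1: LHS = |2·1 - 3| = |-1| = 1, RHS = |1 - 2| = |-1| = 1; 1 > 1 — FAILS
(B) x = 0: LHS = 3·0 - 3 = -3; -3 = -1 — FAILS

Answer: Both A and B are false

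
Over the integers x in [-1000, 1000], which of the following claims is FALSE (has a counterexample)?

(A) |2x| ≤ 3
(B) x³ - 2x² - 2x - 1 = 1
(A) x = 2: LHS = |2·2| = |4| = 4; 4 ≤ 3 — FAILS
(B) x = 0: LHS = 0³ - 2·0² - 2·0 - 1 = -1; -1 = 1 — FAILS

Answer: Both A and B are false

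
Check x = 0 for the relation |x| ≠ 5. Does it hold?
x = 0: LHS = |0| = 0; 0 ≠ 5 — holds

The relation is satisfied at x = 0.

Answer: Yes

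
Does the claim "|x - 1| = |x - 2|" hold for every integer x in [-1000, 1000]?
The claim fails at x = 0:
x = 0: LHS = |0 - 1| = |-1| = 1, RHS = |0 - 2| = |-2| = 2; 1 = 2 — FAILS

Because a single integer refutes it, the statement is false.

Answer: False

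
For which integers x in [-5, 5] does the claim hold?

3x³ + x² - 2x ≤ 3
Holds for: {-5, -4, -3, -2, -1, 0, 1}
Fails for: {2, 3, 4, 5}

Answer: {-5, -4, -3, -2, -1, 0, 1}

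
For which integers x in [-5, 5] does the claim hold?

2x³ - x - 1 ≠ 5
Track d = LHS − RHS over the integers in [-5, 5]. Equality would need d = 0, but d changes sign only between consecutive integers, jumping over 0:
x = 1: LHS = 2·1³ - 1 - 1 = 0; 0 ≠ 5 — holds  (d = -5)
x = 2: LHS = 2·2³ - 2 - 1 = 13; 13 ≠ 5 — holds  (d = 8)
Away from these crossings d keeps a constant sign, and checking every integer in [-5, 5] confirms d ≠ 0 throughout. Hence the two sides are never equal, so the relation holds for every integer in [-5, 5].

Answer: All integers in [-5, 5]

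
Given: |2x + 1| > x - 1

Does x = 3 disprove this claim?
Substitute x = 3 into the relation:
x = 3: LHS = |2·3 + 1| = |7| = 7, RHS = 3 - 1 = 2; 7 > 2 — holds

The relation holds at x = 3, so it is not a counterexample.

Answer: No, x = 3 is not a counterexample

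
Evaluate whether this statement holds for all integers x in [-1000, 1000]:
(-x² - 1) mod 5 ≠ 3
The claim fails at x = 1:
x = 1: LHS = (-1² - 1) mod 5 = (-2) mod 5 = 3; 3 ≠ 3 — FAILS

Because a single integer refutes it, the statement is false.

Answer: False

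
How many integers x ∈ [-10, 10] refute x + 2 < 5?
Counterexamples in [-10, 10]: {3, 4, 5, 6, 7, 8, 9, 10}.

Counting them gives 8 values.

Answer: 8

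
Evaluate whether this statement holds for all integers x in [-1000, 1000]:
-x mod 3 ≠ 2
The claim fails at x = 1:
x = 1: LHS = (-1) mod 3 = 2; 2 ≠ 2 — FAILS

Because a single integer refutes it, the statement is false.

Answer: False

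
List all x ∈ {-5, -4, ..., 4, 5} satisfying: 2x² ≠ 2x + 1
Track d = LHS − RHS over the integers in [-5, 5]. Equality would need d = 0, but d changes sign only between consecutive integers, jumping over 0:
x = -1: LHS = 2·(-1)² = 2, RHS = 2·(-1) + 1 = -1; 2 ≠ -1 — holds  (d = 3)
x = 0: LHS = 2·0² = 0, RHS = 2·0 + 1 = 1; 0 ≠ 1 — holds  (d = -1)
x = 1: LHS = 2·1² = 2, RHS = 2·1 + 1 = 3; 2 ≠ 3 — holds  (d = -1)
x = 2: LHS = 2·2² = 8, RHS = 2·2 + 1 = 5; 8 ≠ 5 — holds  (d = 3)
Away from these crossings d keeps a constant sign, and checking every integer in [-5, 5] confirms d ≠ 0 throughout. Hence the two sides are never equal, so the relation holds for every integer in [-5, 5].

Answer: All integers in [-5, 5]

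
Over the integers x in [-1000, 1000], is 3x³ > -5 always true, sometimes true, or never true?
Holds at x = 0: LHS = 3·0³ = 0; 0 > -5 — holds
Fails at x = -2: LHS = 3·(-2)³ = -24; -24 > -5 — FAILS
It is satisfied by some integers in the range but not all.

Answer: Sometimes true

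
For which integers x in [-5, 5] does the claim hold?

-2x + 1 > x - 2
Holds for: {-5, -4, -3, -2, -1, 0}
Fails for: {1, 2, 3, 4, 5}

Answer: {-5, -4, -3, -2, -1, 0}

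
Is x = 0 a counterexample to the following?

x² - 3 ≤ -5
Substitute x = 0 into the relation:
x = 0: LHS = 0² - 3 = -3; -3 ≤ -5 — FAILS

Since the claim fails at x = 0, this value is a counterexample.

Answer: Yes, x = 0 is a counterexample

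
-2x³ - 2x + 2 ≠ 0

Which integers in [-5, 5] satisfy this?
Track d = LHS − RHS over the integers in [-5, 5]. Equality would need d = 0, but d changes sign only between consecutive integers, jumping over 0:
x = 0: LHS = -2·0³ - 2·0 + 2 = 2; 2 ≠ 0 — holds  (d = 2)
x = 1: LHS = -2·1³ - 2·1 + 2 = -2; -2 ≠ 0 — holds  (d = -2)
Away from these crossings d keeps a constant sign, and checking every integer in [-5, 5] confirms d ≠ 0 throughout. Hence the two sides are never equal, so the relation holds for every integer in [-5, 5].

Answer: All integers in [-5, 5]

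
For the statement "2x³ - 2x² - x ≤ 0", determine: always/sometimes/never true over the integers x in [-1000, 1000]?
Holds at x = 0: LHS = 2·0³ - 2·0² - 0 = 0; 0 ≤ 0 — holds
Fails at x = 2: LHS = 2·2³ - 2·2² - 2 = 6; 6 ≤ 0 — FAILS
It is satisfied by some integers in the range but not all.

Answer: Sometimes true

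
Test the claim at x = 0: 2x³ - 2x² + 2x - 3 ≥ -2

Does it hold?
x = 0: LHS = 2·0³ - 2·0² + 2·0 - 3 = -3; -3 ≥ -2 — FAILS

The relation fails at x = 0, so x = 0 is a counterexample.

Answer: No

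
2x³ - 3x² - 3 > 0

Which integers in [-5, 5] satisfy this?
Holds for: {2, 3, 4, 5}
Fails for: {-5, -4, -3, -2, -1, 0, 1}

Answer: {2, 3, 4, 5}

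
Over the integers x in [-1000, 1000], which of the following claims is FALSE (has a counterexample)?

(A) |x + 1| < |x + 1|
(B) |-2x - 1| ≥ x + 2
(A) x = 0: LHS = |0 + 1| = |1| = 1, RHS = |0 + 1| = |1| = 1; 1 < 1 — FAILS
(B) x = 0: LHS = |-2·0 - 1| = |-1| = 1, RHS = 0 + 2 = 2; 1 ≥ 2 — FAILS

Answer: Both A and B are false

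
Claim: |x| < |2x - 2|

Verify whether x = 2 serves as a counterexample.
Substitute x = 2 into the relation:
x = 2: LHS = |2| = 2, RHS = |2·2 - 2| = |2| = 2; 2 < 2 — FAILS

Since the claim fails at x = 2, this value is a counterexample.

Answer: Yes, x = 2 is a counterexample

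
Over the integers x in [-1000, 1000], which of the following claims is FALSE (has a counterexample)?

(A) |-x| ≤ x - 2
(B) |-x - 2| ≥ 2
(A) x = 0: LHS = |-0| = |0| = 0, RHS = 0 - 2 = -2; 0 ≤ -2 — FAILS
(B) x = -1: LHS = |-(-1) - 2| = |-1| = 1; 1 ≥ 2 — FAILS

Answer: Both A and B are false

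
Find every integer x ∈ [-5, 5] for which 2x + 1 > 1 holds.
Holds for: {1, 2, 3, 4, 5}
Fails for: {-5, -4, -3, -2, -1, 0}

Answer: {1, 2, 3, 4, 5}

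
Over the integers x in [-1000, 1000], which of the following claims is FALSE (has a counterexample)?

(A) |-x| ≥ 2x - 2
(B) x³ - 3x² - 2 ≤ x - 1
(A) x = 3: LHS = |-3| = 3, RHS = 2·3 - 2 = 4; 3 ≥ 4 — FAILS
(B) x = 4: LHS = 4³ - 3·4² - 2 = 14, RHS = 4 - 1 = 3; 14 ≤ 3 — FAILS

Answer: Both A and B are false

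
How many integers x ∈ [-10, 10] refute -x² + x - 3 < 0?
Over all integers in [-10, 10], LHS − RHS is largest at x = 0, where it equals -3:
x = 0: LHS = -0² + 0 - 3 = -3; -3 < 0 — holds
At the ends of the range:
x = -10: LHS = -(-10)² + (-10) - 3 = -113; -113 < 0 — holds
x = 10: LHS = -10² + 10 - 3 = -93; -93 < 0 — holds
Hence LHS − RHS is never zero or positive, i.e. LHS < RHS throughout, so the relation holds for every integer in [-10, 10].

No counterexample appears in that range.

Answer: 0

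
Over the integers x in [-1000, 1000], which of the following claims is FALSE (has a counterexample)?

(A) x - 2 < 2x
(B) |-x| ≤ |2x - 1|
(A) x = -2: LHS = (-2) - 2 = -4, RHS = 2·(-2) = -4; -4 < -4 — FAILS

(B) Over all integers in [-1000, 1000], LHS − RHS is largest at x = 1, where it equals 0:
x = 1: LHS = |-1| = 1, RHS = |2·1 - 1| = |1| = 1; 1 ≤ 1 — holds
At the ends of the range:
x = -1000: LHS = |-(-1000)| = |1000| = 1000, RHS = |2·(-1000) - 1| = |-2001| = 2001; 1000 ≤ 2001 — holds
x = 1000: LHS = |-1000| = 1000, RHS = |2·1000 - 1| = |1999| = 1999; 1000 ≤ 1999 — holds
Hence LHS − RHS is never positive, i.e. LHS ≤ RHS throughout, so the relation holds for every integer in [-1000, 1000].

Only (A) has a counterexample.

Answer: A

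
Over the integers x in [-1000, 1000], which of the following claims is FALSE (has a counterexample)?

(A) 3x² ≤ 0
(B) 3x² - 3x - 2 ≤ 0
(A) x = 1: LHS = 3·1² = 3; 3 ≤ 0 — FAILS
(B) x = -1: LHS = 3·(-1)² - 3·(-1) - 2 = 4; 4 ≤ 0 — FAILS

Answer: Both A and B are false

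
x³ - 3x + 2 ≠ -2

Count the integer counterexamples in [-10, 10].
Track d = LHS − RHS over the integers in [-10, 10]. Equality would need d = 0, but d changes sign only between consecutive integers, jumping over 0:
x = -3: LHS = (-3)³ - 3·(-3) + 2 = -16; -16 ≠ -2 — holds  (d = -14)
x = -2: LHS = (-2)³ - 3·(-2) + 2 = 0; 0 ≠ -2 — holds  (d = 2)
Away from these crossings d keeps a constant sign, and checking every integer in [-10, 10] confirms d ≠ 0 throughout. Hence the two sides are never equal, so the relation holds for every integer in [-10, 10].

No counterexample appears in that range.

Answer: 0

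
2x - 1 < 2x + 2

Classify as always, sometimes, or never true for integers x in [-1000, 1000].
Over all integers in [-1000, 1000], LHS − RHS is largest at x = 0, where it equals -3:
x = 0: LHS = 2·0 - 1 = -1, RHS = 2·0 + 2 = 2; -1 < 2 — holds
At the ends of the range:
x = -1000: LHS = 2·(-1000) - 1 = -2001, RHS = 2·(-1000) + 2 = -1998; -2001 < -1998 — holds
x = 1000: LHS = 2·1000 - 1 = 1999, RHS = 2·1000 + 2 = 2002; 1999 < 2002 — holds
Hence LHS − RHS is never zero or positive, i.e. LHS < RHS throughout, so the relation holds for every integer in [-1000, 1000].

No counterexample exists.

Answer: Always true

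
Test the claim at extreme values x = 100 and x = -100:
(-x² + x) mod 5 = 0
x = 100: LHS = (-100² + 100) mod 5 = (-9900) mod 5 = 0; 0 = 0 — holds
x = -100: LHS = (-(-100)² + (-100)) mod 5 = (-10100) mod 5 = 0; 0 = 0 — holds

Answer: Yes, holds for both x = 100 and x = -100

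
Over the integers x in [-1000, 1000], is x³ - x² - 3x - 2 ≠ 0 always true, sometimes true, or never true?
Track d = LHS − RHS over the integers in [-1000, 1000]. Equality would need d = 0, but d changes sign only between consecutive integers, jumping over 0:
x = 2: LHS = 2³ - 2² - 3·2 - 2 = -4; -4 ≠ 0 — holds  (d = -4)
x = 3: LHS = 3³ - 3² - 3·3 - 2 = 7; 7 ≠ 0 — holds  (d = 7)
Away from these crossings d keeps a constant sign, and checking every integer in [-1000, 1000] confirms d ≠ 0 throughout. Hence the two sides are never equal, so the relation holds for every integer in [-1000, 1000].

No counterexample exists.

Answer: Always true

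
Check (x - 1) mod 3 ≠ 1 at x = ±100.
x = 100: LHS = (100 - 1) mod 3 = 99 mod 3 = 0; 0 ≠ 1 — holds
x = -100: LHS = ((-100) - 1) mod 3 = (-101) mod 3 = 1; 1 ≠ 1 — FAILS

Answer: Partially: holds for x = 100, fails for x = -100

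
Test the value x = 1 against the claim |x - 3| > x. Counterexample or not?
Substitute x = 1 into the relation:
x = 1: LHS = |1 - 3| = |-2| = 2; 2 > 1 — holds

The claim holds here, so x = 1 is not a counterexample. (A counterexample exists elsewhere, e.g. x = 2.)

Answer: No, x = 1 is not a counterexample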